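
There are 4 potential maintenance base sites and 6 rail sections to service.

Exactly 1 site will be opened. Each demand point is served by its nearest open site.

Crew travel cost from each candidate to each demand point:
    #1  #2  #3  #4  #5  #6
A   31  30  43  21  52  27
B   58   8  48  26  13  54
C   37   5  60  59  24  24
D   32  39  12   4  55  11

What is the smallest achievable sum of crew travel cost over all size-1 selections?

153

Open {D}.
  #1→D 32, #2→D 39, #3→D 12, #4→D 4, #5→D 55, #6→D 11  ⇒ total 153.
Compare {A}: total 204.
Compare {B}: total 207.
No size-1 selection does better; minimum is 153.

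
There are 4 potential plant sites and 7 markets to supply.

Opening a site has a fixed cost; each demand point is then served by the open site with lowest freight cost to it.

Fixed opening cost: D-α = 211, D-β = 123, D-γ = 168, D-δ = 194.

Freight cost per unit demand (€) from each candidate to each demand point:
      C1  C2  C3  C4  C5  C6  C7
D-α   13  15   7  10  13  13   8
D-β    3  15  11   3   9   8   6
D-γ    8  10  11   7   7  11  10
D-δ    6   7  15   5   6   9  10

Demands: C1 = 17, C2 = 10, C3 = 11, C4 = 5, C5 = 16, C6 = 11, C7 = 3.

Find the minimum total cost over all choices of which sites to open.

710

Open {D-β}: assign each demand point to its cheapest open site.
  C1→D-β 17×3=51, C2→D-β 10×15=150, C3→D-β 11×11=121, C4→D-β 5×3=15, C5→D-β 16×9=144, C6→D-β 11×8=88, C7→D-β 3×6=18
  freight cost 587, fixed 123 → total 710.
Compare {D-β, D-δ}: freight cost 459 + fixed 317 = 776.
Compare {D-δ}: freight cost 587 + fixed 194 = 781.
Compare {D-β, D-γ}: freight cost 505 + fixed 291 = 796.
All other subsets cost ≥ 776. Minimum total cost: 710.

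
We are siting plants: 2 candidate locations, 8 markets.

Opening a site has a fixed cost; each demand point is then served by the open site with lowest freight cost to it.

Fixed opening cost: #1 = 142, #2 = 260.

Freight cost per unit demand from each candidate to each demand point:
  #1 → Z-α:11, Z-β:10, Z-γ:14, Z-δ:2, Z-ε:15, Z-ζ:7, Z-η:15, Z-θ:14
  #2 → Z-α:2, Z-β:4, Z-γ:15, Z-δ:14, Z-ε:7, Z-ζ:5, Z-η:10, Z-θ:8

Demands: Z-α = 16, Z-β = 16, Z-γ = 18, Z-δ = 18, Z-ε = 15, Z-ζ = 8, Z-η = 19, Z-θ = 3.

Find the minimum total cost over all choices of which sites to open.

1145

Open {#1, #2}: assign each demand point to its cheapest open site.
  Z-α→#2 16×2=32, Z-β→#2 16×4=64, Z-γ→#1 18×14=252, Z-δ→#1 18×2=36, Z-ε→#2 15×7=105, Z-ζ→#2 8×5=40, Z-η→#2 19×10=190, Z-θ→#2 3×8=24
  freight cost 743, fixed 402 → total 1145.
Compare {#2}: freight cost 977 + fixed 260 = 1237.
Compare {#1}: freight cost 1232 + fixed 142 = 1374.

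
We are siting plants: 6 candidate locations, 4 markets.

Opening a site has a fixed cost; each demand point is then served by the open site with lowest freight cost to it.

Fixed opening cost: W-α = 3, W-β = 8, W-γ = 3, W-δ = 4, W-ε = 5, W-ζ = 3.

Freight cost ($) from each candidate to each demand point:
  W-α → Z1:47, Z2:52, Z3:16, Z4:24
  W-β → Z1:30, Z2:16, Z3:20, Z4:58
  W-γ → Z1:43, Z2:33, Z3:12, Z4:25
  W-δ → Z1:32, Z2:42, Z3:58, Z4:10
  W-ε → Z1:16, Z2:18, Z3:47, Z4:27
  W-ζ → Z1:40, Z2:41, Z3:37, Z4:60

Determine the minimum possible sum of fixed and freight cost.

68

Open {W-γ, W-δ, W-ε}: assign each demand point to its cheapest open site.
  Z1→W-ε 16, Z2→W-ε 18, Z3→W-γ 12, Z4→W-δ 10
  freight cost 56, fixed 12 → total 68.
Compare {W-α, W-γ, W-δ, W-ε}: freight cost 56 + fixed 15 = 71.
Compare {W-γ, W-δ, W-ε, W-ζ}: freight cost 56 + fixed 15 = 71.
Compare {W-α, W-δ, W-ε}: freight cost 60 + fixed 12 = 72.
All other subsets cost ≥ 71. Minimum total cost: 68.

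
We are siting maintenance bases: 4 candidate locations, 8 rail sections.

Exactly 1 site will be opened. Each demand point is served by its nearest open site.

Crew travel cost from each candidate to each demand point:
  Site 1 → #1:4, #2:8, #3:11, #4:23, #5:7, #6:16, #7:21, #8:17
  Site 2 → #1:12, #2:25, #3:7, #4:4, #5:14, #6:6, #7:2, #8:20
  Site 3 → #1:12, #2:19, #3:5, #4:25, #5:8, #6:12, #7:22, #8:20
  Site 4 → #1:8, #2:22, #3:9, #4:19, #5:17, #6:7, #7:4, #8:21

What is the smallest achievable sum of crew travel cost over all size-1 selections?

90

Open {Site 2}.
  #1→Site 2 12, #2→Site 2 25, #3→Site 2 7, #4→Site 2 4, #5→Site 2 14, #6→Site 2 6, #7→Site 2 2, #8→Site 2 20  ⇒ total 90.
Compare {Site 1}: total 107.
Compare {Site 4}: total 107.
No size-1 selection does better; minimum is 90.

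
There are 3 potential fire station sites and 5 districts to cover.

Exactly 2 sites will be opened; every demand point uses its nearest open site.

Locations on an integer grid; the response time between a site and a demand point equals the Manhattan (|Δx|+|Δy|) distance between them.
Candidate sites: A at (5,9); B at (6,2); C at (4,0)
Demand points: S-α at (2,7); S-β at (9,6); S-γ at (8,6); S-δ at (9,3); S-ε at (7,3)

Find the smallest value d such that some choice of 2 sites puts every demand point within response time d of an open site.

Open {A, B}.
  Farthest demand point is S-β at response time 7 (to A); all others are ≤ 7.
With {A, C} the worst case is 8.
With {B, C} the worst case is 9.
No size-2 selection achieves below 7.

7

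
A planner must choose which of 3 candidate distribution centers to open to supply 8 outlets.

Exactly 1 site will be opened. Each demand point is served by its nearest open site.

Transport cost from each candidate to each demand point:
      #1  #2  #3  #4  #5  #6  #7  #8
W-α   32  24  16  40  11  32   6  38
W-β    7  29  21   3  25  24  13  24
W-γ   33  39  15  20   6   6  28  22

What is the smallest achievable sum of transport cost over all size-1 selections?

Open {W-β}.
  #1→W-β 7, #2→W-β 29, #3→W-β 21, #4→W-β 3, #5→W-β 25, #6→W-β 24, #7→W-β 13, #8→W-β 24  ⇒ total 146.
Compare {W-γ}: total 169.
Compare {W-α}: total 199.

146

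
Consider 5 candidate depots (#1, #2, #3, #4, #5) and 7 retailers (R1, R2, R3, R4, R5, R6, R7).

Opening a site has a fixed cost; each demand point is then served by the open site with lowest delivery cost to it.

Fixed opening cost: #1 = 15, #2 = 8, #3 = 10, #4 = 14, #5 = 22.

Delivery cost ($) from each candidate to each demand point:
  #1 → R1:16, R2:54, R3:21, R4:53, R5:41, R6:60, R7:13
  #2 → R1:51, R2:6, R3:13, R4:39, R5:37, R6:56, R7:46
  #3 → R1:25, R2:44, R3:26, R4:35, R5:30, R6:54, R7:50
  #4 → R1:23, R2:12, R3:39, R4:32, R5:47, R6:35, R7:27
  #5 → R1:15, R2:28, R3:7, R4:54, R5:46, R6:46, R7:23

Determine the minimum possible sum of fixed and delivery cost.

189

Open {#1, #2, #4}: assign each demand point to its cheapest open site.
  R1→#1 16, R2→#2 6, R3→#2 13, R4→#4 32, R5→#2 37, R6→#4 35, R7→#1 13
  delivery cost 152, fixed 37 → total 189.
Compare {#1, #2, #3, #4}: delivery cost 145 + fixed 47 = 192.
Compare {#2, #4}: delivery cost 173 + fixed 22 = 195.
Compare {#1, #3, #4}: delivery cost 159 + fixed 39 = 198.
All other subsets cost ≥ 192. Minimum total cost: 189.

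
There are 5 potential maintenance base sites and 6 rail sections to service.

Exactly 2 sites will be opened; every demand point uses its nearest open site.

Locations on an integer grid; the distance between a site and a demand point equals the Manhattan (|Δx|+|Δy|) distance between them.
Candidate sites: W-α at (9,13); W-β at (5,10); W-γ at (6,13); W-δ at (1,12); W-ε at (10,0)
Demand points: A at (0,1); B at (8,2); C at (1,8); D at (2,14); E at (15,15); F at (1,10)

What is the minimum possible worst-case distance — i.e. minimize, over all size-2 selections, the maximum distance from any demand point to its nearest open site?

Open {W-γ, W-ε}.
  Farthest demand point is A at distance 11 (to W-ε); all others are ≤ 11.
With {W-α, W-δ} the worst case is 12.
With {W-α, W-ε} the worst case is 13.
No size-2 selection achieves below 11.

11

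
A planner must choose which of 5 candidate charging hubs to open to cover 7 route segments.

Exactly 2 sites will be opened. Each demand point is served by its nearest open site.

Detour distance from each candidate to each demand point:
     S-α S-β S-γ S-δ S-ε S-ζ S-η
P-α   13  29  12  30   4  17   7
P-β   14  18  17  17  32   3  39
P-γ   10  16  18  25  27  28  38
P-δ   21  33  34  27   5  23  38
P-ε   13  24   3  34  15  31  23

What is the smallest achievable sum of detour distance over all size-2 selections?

Open {P-α, P-β}.
  S-α→P-α 13, S-β→P-β 18, S-γ→P-α 12, S-δ→P-β 17, S-ε→P-α 4, S-ζ→P-β 3, S-η→P-α 7  ⇒ total 74.
Compare {P-α, P-γ}: total 91.
Compare {P-β, P-ε}: total 92.
No size-2 selection does better; minimum is 74.

74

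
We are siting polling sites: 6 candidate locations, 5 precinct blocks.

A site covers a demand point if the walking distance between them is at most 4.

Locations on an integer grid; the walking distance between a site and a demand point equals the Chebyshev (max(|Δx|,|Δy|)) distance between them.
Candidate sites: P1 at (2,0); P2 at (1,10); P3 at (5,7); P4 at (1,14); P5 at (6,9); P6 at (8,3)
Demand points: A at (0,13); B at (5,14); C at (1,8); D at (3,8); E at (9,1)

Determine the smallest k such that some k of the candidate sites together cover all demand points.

Coverage sets (demand points within 4 of each site):
  P1: {}
  P2: {A, B, C, D}
  P3: {C, D}
  P4: {A, B}
  P5: {D}
  P6: {E}
No single site covers all 5 demand points.
But {P2, P6} covers everything, so the minimum is 2.

2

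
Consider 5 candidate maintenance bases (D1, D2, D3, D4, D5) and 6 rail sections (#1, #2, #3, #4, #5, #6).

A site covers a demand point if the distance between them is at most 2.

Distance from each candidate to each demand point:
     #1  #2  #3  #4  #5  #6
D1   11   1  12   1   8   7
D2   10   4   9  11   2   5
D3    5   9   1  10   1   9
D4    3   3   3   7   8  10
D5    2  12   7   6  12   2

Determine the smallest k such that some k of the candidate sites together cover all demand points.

3

Coverage sets (demand points within 2 of each site):
  D1: {#2, #4}
  D2: {#5}
  D3: {#3, #5}
  D4: {}
  D5: {#1, #6}
No 2 sites suffice: every size-2 union leaves at least one demand point uncovered.
But {D1, D3, D5} covers everything, so the minimum is 3.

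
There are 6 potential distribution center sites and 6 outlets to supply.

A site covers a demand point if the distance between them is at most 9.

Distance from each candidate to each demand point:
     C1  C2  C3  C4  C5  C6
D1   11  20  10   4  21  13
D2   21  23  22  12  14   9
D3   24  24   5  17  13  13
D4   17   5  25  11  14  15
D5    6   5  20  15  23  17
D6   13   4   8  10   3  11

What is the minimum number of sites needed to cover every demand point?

Coverage sets (demand points within 9 of each site):
  D1: {C4}
  D2: {C6}
  D3: {C3}
  D4: {C2}
  D5: {C1, C2}
  D6: {C2, C3, C5}
No 3 sites suffice: every size-3 union leaves at least one demand point uncovered.
But {D1, D2, D5, D6} covers everything, so the minimum is 4.

4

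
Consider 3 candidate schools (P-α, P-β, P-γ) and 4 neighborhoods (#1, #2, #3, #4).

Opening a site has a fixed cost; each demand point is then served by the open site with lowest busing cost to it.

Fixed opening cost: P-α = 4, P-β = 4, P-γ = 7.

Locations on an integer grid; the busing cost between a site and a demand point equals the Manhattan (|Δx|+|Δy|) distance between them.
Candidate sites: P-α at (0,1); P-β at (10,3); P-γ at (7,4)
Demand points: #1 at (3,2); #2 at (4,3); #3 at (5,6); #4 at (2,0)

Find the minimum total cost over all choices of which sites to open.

26

Open {P-α, P-γ}: assign each demand point to its cheapest open site.
  #1→P-α 4, #2→P-γ 4, #3→P-γ 4, #4→P-α 3
  busing cost 15, fixed 11 → total 26.
Compare {P-α}: busing cost 23 + fixed 4 = 27.
Compare {P-α, P-β}: busing cost 21 + fixed 8 = 29.
Compare {P-γ}: busing cost 23 + fixed 7 = 30.
All other subsets cost ≥ 27. Minimum total cost: 26.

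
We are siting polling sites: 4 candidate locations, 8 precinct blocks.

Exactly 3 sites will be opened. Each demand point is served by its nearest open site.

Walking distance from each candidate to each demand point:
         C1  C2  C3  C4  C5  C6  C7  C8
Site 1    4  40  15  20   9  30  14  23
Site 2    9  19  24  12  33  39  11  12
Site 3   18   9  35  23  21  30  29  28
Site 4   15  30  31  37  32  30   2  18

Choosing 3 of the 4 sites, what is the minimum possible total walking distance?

Open {Site 1, Site 2, Site 3}.
  C1→Site 1 4, C2→Site 3 9, C3→Site 1 15, C4→Site 2 12, C5→Site 1 9, C6→Site 1 30, C7→Site 2 11, C8→Site 2 12  ⇒ total 102.
Compare {Site 1, Site 2, Site 4}: total 103.
Compare {Site 1, Site 3, Site 4}: total 107.
No size-3 selection does better; minimum is 102.

102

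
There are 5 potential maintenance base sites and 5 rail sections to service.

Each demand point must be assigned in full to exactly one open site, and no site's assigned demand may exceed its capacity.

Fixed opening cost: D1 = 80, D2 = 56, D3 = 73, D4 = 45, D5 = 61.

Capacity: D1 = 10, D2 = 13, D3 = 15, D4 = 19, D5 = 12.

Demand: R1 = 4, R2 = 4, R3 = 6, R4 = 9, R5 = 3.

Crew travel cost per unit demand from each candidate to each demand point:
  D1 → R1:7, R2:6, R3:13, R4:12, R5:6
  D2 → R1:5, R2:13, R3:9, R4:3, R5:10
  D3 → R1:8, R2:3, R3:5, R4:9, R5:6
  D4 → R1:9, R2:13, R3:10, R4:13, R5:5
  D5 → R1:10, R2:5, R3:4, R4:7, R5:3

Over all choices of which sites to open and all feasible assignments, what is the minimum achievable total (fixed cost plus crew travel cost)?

Open {D2, D3}; cheapest assignment that respects the capacities:
  D2 (cap 13, load 13): R1, R4 — cost 4×5 + 9×3 = 47
  D3 (cap 15, load 13): R2, R3, R5 — cost 4×3 + 6×5 + 3×6 = 60
  Shipping 107, fixed 129 → total 236.
  Any other capacity-feasible assignment to {D2, D3} ships for at least 107.
Compare {D2, D4, D5}: its best feasible assignment gives total 268.
Compare {D2, D4}: its best feasible assignment gives total 275.
Every other set of open sites that can feasibly serve all demand totals ≥ 268 even under its best assignment. Minimum: 236.

236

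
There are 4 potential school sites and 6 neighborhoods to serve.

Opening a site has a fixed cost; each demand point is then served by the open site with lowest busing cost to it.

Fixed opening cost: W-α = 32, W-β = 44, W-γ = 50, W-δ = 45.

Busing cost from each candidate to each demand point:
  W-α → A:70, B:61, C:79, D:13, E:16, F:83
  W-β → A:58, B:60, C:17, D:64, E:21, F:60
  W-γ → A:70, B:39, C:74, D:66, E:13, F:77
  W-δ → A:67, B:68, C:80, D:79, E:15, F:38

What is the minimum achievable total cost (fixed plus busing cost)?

300

Open {W-α, W-β}: assign each demand point to its cheapest open site.
  A→W-β 58, B→W-β 60, C→W-β 17, D→W-α 13, E→W-α 16, F→W-β 60
  busing cost 224, fixed 76 → total 300.
Compare {W-α, W-β, W-δ}: busing cost 201 + fixed 121 = 322.
Compare {W-β}: busing cost 280 + fixed 44 = 324.
Compare {W-α, W-β, W-γ}: busing cost 200 + fixed 126 = 326.
All other subsets cost ≥ 322. Minimum total cost: 300.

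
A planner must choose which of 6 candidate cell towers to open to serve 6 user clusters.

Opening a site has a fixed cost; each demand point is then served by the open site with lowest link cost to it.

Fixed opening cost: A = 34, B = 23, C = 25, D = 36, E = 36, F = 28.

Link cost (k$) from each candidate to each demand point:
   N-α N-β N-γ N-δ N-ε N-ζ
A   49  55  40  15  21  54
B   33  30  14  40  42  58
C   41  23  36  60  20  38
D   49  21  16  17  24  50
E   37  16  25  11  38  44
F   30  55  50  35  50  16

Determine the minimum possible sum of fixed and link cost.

Open {D, F}: assign each demand point to its cheapest open site.
  N-α→F 30, N-β→D 21, N-γ→D 16, N-δ→D 17, N-ε→D 24, N-ζ→F 16
  link cost 124, fixed 64 → total 188.
Compare {E, F}: link cost 136 + fixed 64 = 200.
Compare {E}: link cost 171 + fixed 36 = 207.
Compare {C, E, F}: link cost 118 + fixed 89 = 207.
All other subsets cost ≥ 200. Minimum total cost: 188.

188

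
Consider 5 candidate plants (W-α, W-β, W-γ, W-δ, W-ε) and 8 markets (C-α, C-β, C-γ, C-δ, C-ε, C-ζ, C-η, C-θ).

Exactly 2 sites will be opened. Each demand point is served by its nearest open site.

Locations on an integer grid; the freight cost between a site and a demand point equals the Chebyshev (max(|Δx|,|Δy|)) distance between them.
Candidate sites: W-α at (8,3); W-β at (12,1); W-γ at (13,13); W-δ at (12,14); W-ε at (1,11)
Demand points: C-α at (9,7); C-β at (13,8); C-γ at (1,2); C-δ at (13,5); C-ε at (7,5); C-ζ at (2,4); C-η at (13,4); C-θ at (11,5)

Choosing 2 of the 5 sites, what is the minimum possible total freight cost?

Open {W-α, W-β}.
  C-α→W-α 4, C-β→W-α 5, C-γ→W-α 7, C-δ→W-β 4, C-ε→W-α 2, C-ζ→W-α 6, C-η→W-β 3, C-θ→W-α 3  ⇒ total 34.
Compare {W-α, W-γ}: total 37.
Compare {W-α, W-δ}: total 37.
No size-2 selection does better; minimum is 34.

34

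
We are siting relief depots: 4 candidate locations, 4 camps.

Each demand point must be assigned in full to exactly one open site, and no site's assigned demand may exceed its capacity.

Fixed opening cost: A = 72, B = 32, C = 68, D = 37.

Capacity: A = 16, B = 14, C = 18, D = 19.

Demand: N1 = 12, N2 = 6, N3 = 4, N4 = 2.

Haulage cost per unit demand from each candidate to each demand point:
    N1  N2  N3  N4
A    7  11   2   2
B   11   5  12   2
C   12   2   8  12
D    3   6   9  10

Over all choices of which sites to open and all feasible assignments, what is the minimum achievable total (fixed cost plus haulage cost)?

Open {B, D}; cheapest assignment that respects the capacities:
  B (cap 14, load 8): N2, N4 — cost 6×5 + 2×2 = 34
  D (cap 19, load 16): N1, N3 — cost 12×3 + 4×9 = 72
  Shipping 106, fixed 69 → total 175.
  Any other capacity-feasible assignment to {B, D} ships for at least 106.
Compare {A, D}: its best feasible assignment gives total 193.
Compare {C, D}: its best feasible assignment gives total 205.
Every other set of open sites that can feasibly serve all demand totals ≥ 193 even under its best assignment. Minimum: 175.

175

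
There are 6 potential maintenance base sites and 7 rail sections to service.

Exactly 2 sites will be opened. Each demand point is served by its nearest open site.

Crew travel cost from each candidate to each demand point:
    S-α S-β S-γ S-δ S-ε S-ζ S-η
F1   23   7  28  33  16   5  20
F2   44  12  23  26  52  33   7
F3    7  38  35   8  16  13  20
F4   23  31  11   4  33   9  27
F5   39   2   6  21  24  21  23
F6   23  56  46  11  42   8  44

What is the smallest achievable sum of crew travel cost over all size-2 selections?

72

Open {F3, F5}.
  S-α→F3 7, S-β→F5 2, S-γ→F5 6, S-δ→F3 8, S-ε→F3 16, S-ζ→F3 13, S-η→F3 20  ⇒ total 72.
Compare {F1, F4}: total 86.
Compare {F2, F3}: total 86.
No size-2 selection does better; minimum is 72.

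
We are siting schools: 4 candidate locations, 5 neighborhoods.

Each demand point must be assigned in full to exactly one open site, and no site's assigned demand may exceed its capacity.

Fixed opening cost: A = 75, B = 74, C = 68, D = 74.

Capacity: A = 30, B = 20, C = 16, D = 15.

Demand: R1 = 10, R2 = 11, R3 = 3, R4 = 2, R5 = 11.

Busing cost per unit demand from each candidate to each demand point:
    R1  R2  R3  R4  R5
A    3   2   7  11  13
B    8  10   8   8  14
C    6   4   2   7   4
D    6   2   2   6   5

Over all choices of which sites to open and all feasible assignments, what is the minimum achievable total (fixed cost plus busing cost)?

Open {A, C}; cheapest assignment that respects the capacities:
  A (cap 30, load 21): R1, R2 — cost 10×3 + 11×2 = 52
  C (cap 16, load 16): R3, R4, R5 — cost 3×2 + 2×7 + 11×4 = 64
  Shipping 116, fixed 143 → total 259.
  Any other capacity-feasible assignment to {A, C} ships for at least 116.
Compare {A, D}: its best feasible assignment gives total 284.
Compare {A, C, D}: its best feasible assignment gives total 331.
Every other set of open sites that can feasibly serve all demand totals ≥ 284 even under its best assignment. Minimum: 259.

259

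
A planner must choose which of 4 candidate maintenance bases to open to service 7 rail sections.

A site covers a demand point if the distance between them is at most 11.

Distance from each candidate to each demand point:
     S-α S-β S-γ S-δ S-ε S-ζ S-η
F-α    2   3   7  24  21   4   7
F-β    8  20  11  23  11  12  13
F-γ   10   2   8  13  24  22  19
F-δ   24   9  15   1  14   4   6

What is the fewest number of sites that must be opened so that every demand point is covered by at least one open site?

2

Coverage sets (demand points within 11 of each site):
  F-α: {S-α, S-β, S-γ, S-ζ, S-η}
  F-β: {S-α, S-γ, S-ε}
  F-γ: {S-α, S-β, S-γ}
  F-δ: {S-β, S-δ, S-ζ, S-η}
No single site covers all 7 demand points.
But {F-β, F-δ} covers everything, so the minimum is 2.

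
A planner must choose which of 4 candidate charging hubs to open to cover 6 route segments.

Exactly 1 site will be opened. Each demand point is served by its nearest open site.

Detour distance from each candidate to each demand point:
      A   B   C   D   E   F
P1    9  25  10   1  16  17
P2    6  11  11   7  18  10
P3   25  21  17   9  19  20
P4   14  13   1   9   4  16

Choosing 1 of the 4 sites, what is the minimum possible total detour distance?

57

Open {P4}.
  A→P4 14, B→P4 13, C→P4 1, D→P4 9, E→P4 4, F→P4 16  ⇒ total 57.
Compare {P2}: total 63.
Compare {P1}: total 78.
No size-1 selection does better; minimum is 57.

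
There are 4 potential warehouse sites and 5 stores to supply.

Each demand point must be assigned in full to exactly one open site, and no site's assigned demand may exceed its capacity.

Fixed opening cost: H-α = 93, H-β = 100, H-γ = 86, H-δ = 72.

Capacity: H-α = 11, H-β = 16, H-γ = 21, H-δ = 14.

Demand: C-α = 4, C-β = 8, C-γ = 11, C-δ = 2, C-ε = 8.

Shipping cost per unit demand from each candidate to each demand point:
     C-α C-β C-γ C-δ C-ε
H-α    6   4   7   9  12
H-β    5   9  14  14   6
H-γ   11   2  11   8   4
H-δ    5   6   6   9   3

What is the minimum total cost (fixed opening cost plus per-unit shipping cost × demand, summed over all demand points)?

334

Open {H-γ, H-δ}; cheapest assignment that respects the capacities:
  H-γ (cap 21, load 20): C-α, C-β, C-ε — cost 4×11 + 8×2 + 8×4 = 92
  H-δ (cap 14, load 13): C-γ, C-δ — cost 11×6 + 2×9 = 84
  Shipping 176, fixed 158 → total 334.
  Any other capacity-feasible assignment to {H-γ, H-δ} ships for at least 176.
Compare {H-α, H-γ, H-δ}: its best feasible assignment gives total 404.
Compare {H-β, H-γ}: its best feasible assignment gives total 407.
Every other set of open sites that can feasibly serve all demand totals ≥ 404 even under its best assignment. Minimum: 334.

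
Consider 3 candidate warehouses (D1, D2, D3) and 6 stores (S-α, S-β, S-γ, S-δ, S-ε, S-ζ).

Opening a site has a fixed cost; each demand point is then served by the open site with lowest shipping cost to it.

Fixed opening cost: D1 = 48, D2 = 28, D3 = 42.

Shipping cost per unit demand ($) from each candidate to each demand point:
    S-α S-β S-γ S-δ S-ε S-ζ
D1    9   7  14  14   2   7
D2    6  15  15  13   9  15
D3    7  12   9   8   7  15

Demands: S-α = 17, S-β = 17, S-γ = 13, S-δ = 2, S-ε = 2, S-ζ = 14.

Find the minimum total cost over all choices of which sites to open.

Open {D1, D3}: assign each demand point to its cheapest open site.
  S-α→D3 17×7=119, S-β→D1 17×7=119, S-γ→D3 13×9=117, S-δ→D3 2×8=16, S-ε→D1 2×2=4, S-ζ→D1 14×7=98
  shipping cost 473, fixed 90 → total 563.
Compare {D1, D2, D3}: shipping cost 456 + fixed 118 = 574.
Compare {D1, D2}: shipping cost 531 + fixed 76 = 607.
Compare {D1}: shipping cost 584 + fixed 48 = 632.
All other subsets cost ≥ 574. Minimum total cost: 563.

563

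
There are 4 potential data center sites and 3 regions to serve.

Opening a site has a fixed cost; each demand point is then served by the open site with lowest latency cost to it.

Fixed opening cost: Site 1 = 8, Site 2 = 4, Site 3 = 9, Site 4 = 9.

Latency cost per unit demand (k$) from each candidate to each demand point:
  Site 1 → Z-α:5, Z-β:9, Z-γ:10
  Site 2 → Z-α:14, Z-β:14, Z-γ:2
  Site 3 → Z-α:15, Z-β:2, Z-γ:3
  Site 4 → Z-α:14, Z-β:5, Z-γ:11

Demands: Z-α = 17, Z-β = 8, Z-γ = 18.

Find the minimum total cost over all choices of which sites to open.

Open {Site 1, Site 2, Site 3}: assign each demand point to its cheapest open site.
  Z-α→Site 1 17×5=85, Z-β→Site 3 8×2=16, Z-γ→Site 2 18×2=36
  latency cost 137, fixed 21 → total 158.
Compare {Site 1, Site 2, Site 3, Site 4}: latency cost 137 + fixed 30 = 167.
Compare {Site 1, Site 3}: latency cost 155 + fixed 17 = 172.
Compare {Site 1, Site 3, Site 4}: latency cost 155 + fixed 26 = 181.
All other subsets cost ≥ 167. Minimum total cost: 158.

158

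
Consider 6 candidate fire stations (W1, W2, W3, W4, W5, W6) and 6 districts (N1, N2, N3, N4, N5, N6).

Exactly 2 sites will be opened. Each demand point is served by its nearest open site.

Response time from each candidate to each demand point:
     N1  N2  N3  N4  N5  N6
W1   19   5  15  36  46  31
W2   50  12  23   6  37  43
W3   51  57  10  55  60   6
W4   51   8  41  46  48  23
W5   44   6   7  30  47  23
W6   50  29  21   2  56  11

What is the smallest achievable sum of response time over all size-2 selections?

98

Open {W1, W6}.
  N1→W1 19, N2→W1 5, N3→W1 15, N4→W6 2, N5→W1 46, N6→W6 11  ⇒ total 98.
Compare {W1, W2}: total 113.
Compare {W5, W6}: total 117.
No size-2 selection does better; minimum is 98.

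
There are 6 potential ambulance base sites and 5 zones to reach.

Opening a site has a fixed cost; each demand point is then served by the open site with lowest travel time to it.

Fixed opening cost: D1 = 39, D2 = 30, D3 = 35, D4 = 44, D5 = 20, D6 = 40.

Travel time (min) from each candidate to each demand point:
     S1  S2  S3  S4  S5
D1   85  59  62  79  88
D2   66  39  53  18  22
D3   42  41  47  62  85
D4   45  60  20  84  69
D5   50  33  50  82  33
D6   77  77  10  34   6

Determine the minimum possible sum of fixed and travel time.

Open {D5, D6}: assign each demand point to its cheapest open site.
  S1→D5 50, S2→D5 33, S3→D6 10, S4→D6 34, S5→D6 6
  travel time 133, fixed 60 → total 193.
Compare {D2, D5, D6}: travel time 117 + fixed 90 = 207.
Compare {D3, D6}: travel time 133 + fixed 75 = 208.
Compare {D2, D6}: travel time 139 + fixed 70 = 209.
All other subsets cost ≥ 207. Minimum total cost: 193.

193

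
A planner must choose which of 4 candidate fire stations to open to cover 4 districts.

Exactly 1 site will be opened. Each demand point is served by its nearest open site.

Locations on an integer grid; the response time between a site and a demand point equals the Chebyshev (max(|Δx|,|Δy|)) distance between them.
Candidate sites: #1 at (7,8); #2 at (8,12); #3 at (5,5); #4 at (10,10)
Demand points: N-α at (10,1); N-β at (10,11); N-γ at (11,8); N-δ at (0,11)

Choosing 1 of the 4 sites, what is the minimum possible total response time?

Open {#1}.
  N-α→#1 7, N-β→#1 3, N-γ→#1 4, N-δ→#1 7  ⇒ total 21.
Compare {#4}: total 22.
Compare {#3}: total 23.
No size-1 selection does better; minimum is 21.

21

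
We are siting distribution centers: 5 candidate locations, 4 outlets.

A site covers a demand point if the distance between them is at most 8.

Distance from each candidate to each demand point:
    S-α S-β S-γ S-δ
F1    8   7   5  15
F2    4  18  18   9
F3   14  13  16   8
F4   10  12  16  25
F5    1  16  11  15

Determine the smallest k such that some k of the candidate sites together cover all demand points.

Coverage sets (demand points within 8 of each site):
  F1: {S-α, S-β, S-γ}
  F2: {S-α}
  F3: {S-δ}
  F4: {}
  F5: {S-α}
No single site covers all 4 demand points.
But {F1, F3} covers everything, so the minimum is 2.

2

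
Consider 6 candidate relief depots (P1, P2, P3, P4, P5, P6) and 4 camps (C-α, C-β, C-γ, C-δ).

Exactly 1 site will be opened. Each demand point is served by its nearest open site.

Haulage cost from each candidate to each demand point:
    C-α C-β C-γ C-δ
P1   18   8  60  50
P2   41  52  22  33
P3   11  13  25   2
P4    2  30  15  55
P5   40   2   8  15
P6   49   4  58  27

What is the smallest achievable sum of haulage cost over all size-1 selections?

Open {P3}.
  C-α→P3 11, C-β→P3 13, C-γ→P3 25, C-δ→P3 2  ⇒ total 51.
Compare {P5}: total 65.
Compare {P4}: total 102.
No size-1 selection does better; minimum is 51.

51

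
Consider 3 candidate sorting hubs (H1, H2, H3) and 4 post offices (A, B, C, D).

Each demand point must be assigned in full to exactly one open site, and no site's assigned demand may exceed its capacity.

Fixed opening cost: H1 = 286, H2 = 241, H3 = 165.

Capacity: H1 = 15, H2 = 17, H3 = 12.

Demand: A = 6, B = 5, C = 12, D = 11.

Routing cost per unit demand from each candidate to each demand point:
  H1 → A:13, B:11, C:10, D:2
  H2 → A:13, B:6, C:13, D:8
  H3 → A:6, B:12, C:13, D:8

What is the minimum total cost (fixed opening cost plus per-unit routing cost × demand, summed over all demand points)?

Open {H1, H2, H3}; cheapest assignment that respects the capacities:
  H1 (cap 15, load 11): D — cost 11×2 = 22
  H2 (cap 17, load 17): B, C — cost 5×6 + 12×13 = 186
  H3 (cap 12, load 6): A — cost 6×6 = 36
  Shipping 244, fixed 692 → total 936.
  Any other capacity-feasible assignment to {H1, H2, H3} ships for at least 244.
Total demand is 34 and no other set of sites has combined capacity ≥ 34, so {H1, H2, H3} is the only feasible choice of open sites. Minimum: 936.

936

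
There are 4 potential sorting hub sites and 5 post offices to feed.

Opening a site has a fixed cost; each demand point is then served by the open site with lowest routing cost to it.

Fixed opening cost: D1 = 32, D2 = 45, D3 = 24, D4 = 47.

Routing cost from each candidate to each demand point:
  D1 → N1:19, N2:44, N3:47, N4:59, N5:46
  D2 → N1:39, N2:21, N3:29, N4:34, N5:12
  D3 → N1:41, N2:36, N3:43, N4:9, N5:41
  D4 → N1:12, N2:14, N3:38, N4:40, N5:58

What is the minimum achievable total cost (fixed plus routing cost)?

Open {D2, D3}: assign each demand point to its cheapest open site.
  N1→D2 39, N2→D2 21, N3→D2 29, N4→D3 9, N5→D2 12
  routing cost 110, fixed 69 → total 179.
Compare {D2}: routing cost 135 + fixed 45 = 180.
Compare {D3, D4}: routing cost 114 + fixed 71 = 185.
Compare {D1, D2, D3}: routing cost 90 + fixed 101 = 191.
All other subsets cost ≥ 180. Minimum total cost: 179.

179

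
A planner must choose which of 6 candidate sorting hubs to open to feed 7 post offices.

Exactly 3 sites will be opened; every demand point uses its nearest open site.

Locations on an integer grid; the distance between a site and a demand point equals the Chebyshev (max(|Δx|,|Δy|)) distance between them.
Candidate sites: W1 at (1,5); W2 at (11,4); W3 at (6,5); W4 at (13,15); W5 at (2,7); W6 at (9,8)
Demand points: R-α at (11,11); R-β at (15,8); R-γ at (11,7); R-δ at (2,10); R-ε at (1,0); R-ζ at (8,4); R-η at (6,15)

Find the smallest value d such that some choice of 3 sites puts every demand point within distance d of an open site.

Open {W1, W2, W4}.
  Farthest demand point is R-η at distance 7 (to W4); all others are ≤ 7.
With {W1, W2, W6} the worst case is 7.
With {W1, W3, W4} the worst case is 7.
No size-3 selection achieves below 7.

7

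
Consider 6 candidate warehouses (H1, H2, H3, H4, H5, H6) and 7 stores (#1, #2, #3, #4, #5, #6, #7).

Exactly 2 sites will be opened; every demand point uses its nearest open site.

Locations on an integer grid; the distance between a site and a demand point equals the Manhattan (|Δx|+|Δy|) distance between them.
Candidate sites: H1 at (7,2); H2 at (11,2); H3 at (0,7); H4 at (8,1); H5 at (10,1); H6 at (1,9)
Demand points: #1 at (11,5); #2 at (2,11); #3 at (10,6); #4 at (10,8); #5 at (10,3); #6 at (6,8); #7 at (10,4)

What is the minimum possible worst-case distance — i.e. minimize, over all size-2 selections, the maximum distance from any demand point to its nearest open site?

7

Open {H2, H3}.
  Farthest demand point is #4 at distance 7 (to H2); all others are ≤ 7.
With {H2, H6} the worst case is 7.
With {H3, H5} the worst case is 7.
No size-2 selection achieves below 7.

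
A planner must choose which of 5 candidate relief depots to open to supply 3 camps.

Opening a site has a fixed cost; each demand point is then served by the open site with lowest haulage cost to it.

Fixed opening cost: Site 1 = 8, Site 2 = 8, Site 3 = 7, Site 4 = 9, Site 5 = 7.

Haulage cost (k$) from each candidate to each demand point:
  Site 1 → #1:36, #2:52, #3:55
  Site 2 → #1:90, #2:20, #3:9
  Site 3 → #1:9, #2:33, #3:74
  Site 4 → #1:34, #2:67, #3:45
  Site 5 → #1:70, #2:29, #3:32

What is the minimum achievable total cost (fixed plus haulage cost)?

53

Open {Site 2, Site 3}: assign each demand point to its cheapest open site.
  #1→Site 3 9, #2→Site 2 20, #3→Site 2 9
  haulage cost 38, fixed 15 → total 53.
Compare {Site 2, Site 3, Site 5}: haulage cost 38 + fixed 22 = 60.
Compare {Site 1, Site 2, Site 3}: haulage cost 38 + fixed 23 = 61.
Compare {Site 2, Site 3, Site 4}: haulage cost 38 + fixed 24 = 62.
All other subsets cost ≥ 60. Minimum total cost: 53.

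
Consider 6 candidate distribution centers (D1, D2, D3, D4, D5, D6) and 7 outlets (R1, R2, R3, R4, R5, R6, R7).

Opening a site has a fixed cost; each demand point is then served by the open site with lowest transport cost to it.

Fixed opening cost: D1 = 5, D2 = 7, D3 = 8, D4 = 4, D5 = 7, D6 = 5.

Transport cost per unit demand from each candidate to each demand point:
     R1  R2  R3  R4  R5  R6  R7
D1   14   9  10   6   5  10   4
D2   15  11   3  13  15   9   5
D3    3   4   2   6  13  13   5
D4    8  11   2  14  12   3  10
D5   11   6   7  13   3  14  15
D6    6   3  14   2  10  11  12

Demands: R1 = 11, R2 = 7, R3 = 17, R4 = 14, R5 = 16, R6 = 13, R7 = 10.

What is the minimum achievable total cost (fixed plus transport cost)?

Open {D1, D3, D4, D5, D6}: assign each demand point to its cheapest open site.
  R1→D3 11×3=33, R2→D6 7×3=21, R3→D3 17×2=34, R4→D6 14×2=28, R5→D5 16×3=48, R6→D4 13×3=39, R7→D1 10×4=40
  transport cost 243, fixed 29 → total 272.
Compare {D3, D4, D5, D6}: transport cost 253 + fixed 24 = 277.
Compare {D1, D2, D3, D4, D5, D6}: transport cost 243 + fixed 36 = 279.
Compare {D2, D3, D4, D5, D6}: transport cost 253 + fixed 31 = 284.
All other subsets cost ≥ 277. Minimum total cost: 272.

272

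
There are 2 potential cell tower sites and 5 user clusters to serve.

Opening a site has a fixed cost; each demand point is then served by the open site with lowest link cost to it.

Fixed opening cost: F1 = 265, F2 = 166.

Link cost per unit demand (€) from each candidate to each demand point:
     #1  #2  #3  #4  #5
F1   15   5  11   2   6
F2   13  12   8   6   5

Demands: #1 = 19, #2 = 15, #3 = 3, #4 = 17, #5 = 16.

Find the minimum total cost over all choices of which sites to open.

788

Open {F1}: assign each demand point to its cheapest open site.
  #1→F1 19×15=285, #2→F1 15×5=75, #3→F1 3×11=33, #4→F1 17×2=34, #5→F1 16×6=96
  link cost 523, fixed 265 → total 788.
Compare {F2}: link cost 633 + fixed 166 = 799.
Compare {F1, F2}: link cost 460 + fixed 431 = 891.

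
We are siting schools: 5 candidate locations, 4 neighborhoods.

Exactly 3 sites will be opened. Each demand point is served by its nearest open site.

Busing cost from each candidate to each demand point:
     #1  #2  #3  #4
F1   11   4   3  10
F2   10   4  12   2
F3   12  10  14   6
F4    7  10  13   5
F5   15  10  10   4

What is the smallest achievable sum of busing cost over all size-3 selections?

Open {F1, F2, F4}.
  #1→F4 7, #2→F1 4, #3→F1 3, #4→F2 2  ⇒ total 16.
Compare {F1, F4, F5}: total 18.
Compare {F1, F2, F3}: total 19.
No size-3 selection does better; minimum is 16.

16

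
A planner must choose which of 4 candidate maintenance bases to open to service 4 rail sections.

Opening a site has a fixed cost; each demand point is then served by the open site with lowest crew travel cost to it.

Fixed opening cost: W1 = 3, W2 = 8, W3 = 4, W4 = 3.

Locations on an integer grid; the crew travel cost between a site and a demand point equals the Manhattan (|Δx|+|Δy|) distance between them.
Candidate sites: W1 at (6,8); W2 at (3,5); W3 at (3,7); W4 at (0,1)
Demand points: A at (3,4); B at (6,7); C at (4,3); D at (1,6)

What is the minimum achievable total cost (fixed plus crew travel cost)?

Open {W3}: assign each demand point to its cheapest open site.
  A→W3 3, B→W3 3, C→W3 5, D→W3 3
  crew travel cost 14, fixed 4 → total 18.
Compare {W1, W2}: crew travel cost 8 + fixed 11 = 19.
Compare {W1, W3}: crew travel cost 12 + fixed 7 = 19.
Compare {W2}: crew travel cost 12 + fixed 8 = 20.
All other subsets cost ≥ 19. Minimum total cost: 18.

18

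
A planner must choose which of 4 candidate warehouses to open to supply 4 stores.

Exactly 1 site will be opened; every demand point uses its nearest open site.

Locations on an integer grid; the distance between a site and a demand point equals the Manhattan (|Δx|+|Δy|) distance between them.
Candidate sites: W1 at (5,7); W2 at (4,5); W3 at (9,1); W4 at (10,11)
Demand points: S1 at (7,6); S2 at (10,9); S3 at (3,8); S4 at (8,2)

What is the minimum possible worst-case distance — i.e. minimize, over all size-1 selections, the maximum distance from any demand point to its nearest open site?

8

Open {W1}.
  Farthest demand point is S4 at distance 8 (to W1); all others are ≤ 8.
With {W2} the worst case is 10.
With {W4} the worst case is 11.
No size-1 selection achieves below 8.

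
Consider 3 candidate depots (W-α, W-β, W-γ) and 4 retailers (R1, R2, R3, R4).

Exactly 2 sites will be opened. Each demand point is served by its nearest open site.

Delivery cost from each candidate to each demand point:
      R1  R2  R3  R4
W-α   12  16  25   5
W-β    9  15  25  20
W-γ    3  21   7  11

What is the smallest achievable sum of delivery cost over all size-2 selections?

31

Open {W-α, W-γ}.
  R1→W-γ 3, R2→W-α 16, R3→W-γ 7, R4→W-α 5  ⇒ total 31.
Compare {W-β, W-γ}: total 36.
Compare {W-α, W-β}: total 54.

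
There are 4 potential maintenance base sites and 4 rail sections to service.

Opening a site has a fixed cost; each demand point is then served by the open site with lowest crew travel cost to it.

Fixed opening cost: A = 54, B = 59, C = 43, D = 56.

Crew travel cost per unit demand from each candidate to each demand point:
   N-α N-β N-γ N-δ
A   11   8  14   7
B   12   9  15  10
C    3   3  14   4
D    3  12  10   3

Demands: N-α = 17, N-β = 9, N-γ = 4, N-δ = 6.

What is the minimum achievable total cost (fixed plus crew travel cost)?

201

Open {C}: assign each demand point to its cheapest open site.
  N-α→C 17×3=51, N-β→C 9×3=27, N-γ→C 4×14=56, N-δ→C 6×4=24
  crew travel cost 158, fixed 43 → total 201.
Compare {C, D}: crew travel cost 136 + fixed 99 = 235.
Compare {A, C}: crew travel cost 158 + fixed 97 = 255.
Compare {B, C}: crew travel cost 158 + fixed 102 = 260.
All other subsets cost ≥ 235. Minimum total cost: 201.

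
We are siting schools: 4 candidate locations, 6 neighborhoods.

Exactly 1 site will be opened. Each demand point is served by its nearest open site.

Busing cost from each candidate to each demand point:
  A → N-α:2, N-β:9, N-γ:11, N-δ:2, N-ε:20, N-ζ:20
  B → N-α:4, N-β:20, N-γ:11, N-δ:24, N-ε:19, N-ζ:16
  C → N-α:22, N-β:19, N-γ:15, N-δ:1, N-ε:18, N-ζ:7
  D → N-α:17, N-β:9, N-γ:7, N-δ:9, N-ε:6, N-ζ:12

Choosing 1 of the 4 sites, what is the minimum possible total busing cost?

Open {D}.
  N-α→D 17, N-β→D 9, N-γ→D 7, N-δ→D 9, N-ε→D 6, N-ζ→D 12  ⇒ total 60.
Compare {A}: total 64.
Compare {C}: total 82.
No size-1 selection does better; minimum is 60.

60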